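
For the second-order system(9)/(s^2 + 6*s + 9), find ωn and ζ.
Standard form: ωn²/(s²+2ζωn·s+ωn²).
const=9=ωn² → ωn=3, s coeff=6=2ζωn → ζ=1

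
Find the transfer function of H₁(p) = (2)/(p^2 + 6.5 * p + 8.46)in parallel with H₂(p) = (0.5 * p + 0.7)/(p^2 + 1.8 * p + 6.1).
Parallel: H = H₁ + H₂ = (n₁·d₂ + n₂·d₁)/(d₁·d₂).
n₁·d₂ = 2*p^2 + 3.6*p + 12.2. n₂·d₁ = 0.5*p^3 + 3.95*p^2 + 8.78*p + 5.922. Sum = 0.5*p^3 + 5.95*p^2 + 12.38*p + 18.122. d₁·d₂ = p^4 + 8.3*p^3 + 26.26*p^2 + 54.878*p + 51.606.
H(p) = (0.5*p^3 + 5.95*p^2 + 12.38*p + 18.122)/(p^4 + 8.3*p^3 + 26.26*p^2 + 54.878*p + 51.606)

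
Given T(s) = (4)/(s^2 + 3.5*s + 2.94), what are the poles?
Set denominator = 0: s^2 + 3.5*s + 2.94 = (s + 1.4)(s + 2.1) = 0 → Poles: -1.4, -2.1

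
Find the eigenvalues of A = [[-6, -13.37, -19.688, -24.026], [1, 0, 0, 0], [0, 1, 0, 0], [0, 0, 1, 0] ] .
Eigenvalues solve det(λI - A) = 0.
Characteristic polynomial: λ^4 + 6*λ^3 + 13.37*λ^2 + 19.688*λ + 24.026 = 0.
Factor: (λ^2 + 5.6*λ + 8.2)(λ^2 + 0.4*λ + 2.93) = 0.
Roots: -0.2 + 1.7j, -0.2 - 1.7j, -2.8 + 0.6j, -2.8 - 0.6j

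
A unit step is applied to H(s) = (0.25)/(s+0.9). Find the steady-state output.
FVT: lim_{t→∞} y(t) = lim_{s→0} s*Y(s) where Y(s) = H(s)/s.
= lim_{s→0} H(s) = H(0) = num(0)/den(0) = 0.25/0.9 = 0.2778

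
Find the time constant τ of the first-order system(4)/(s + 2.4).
First-order system: τ = -1/pole. Pole = -2.4. τ = -1/(-2.4) = 0.4167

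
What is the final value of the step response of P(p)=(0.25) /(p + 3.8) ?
FVT: lim_{t→∞} y(t) = lim_{p→0} p*Y(p) where Y(p) = P(p)/p.
= lim_{p→0} P(p) = P(0) = num(0)/den(0) = 0.25/3.8 = 0.06579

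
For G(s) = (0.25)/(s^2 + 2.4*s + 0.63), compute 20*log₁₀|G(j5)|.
Substitute s = j*5: G(j5) = -0.00825657 - 0.00406561j.
|G(j5)| = sqrt(Re² + Im²) = 0.009203.
20*log₁₀(0.009203) = -40.72 dB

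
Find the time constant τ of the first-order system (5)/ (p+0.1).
First-order system: τ = -1/pole. Pole = -0.1. τ = -1/(-0.1) = 10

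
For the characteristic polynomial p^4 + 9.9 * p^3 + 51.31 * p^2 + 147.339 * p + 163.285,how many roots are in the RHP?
p^4 + 9.9*p^3 + 51.31*p^2 + 147.339*p + 163.285 = (p + 3.4)(p + 2.5)(p^2 + 4*p + 19.21). Poles: -2 + 3.9j, -2 - 3.9j, -2.5, -3.4. RHP poles (Re>0): 0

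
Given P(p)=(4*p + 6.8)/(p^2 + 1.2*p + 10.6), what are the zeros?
Set numerator = 0: 4*p + 6.8 = 0 → Zeros: -1.7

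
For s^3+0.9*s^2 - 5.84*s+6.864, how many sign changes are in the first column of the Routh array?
Routh array:
s^3: [1, -5.84]; s^2: [0.9, 6.864]; s^1: [-13.4667]; s^0: [6.864]
First column: [1, 0.9, -13.4667, 6.864]. Sign changes = 2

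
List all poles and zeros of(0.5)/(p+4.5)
Set denominator = 0: p + 4.5 = 0 → Poles: -4.5
Numerator is a nonzero constant (0.5) → Zeros: none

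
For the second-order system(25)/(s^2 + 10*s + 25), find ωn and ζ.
Standard form: ωn²/(s²+2ζωn·s+ωn²).
const=25=ωn² → ωn=5, s coeff=10=2ζωn → ζ=1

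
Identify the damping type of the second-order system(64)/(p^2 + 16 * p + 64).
Standard form: ωn²/(p²+2ζωn·p+ωn²) gives ωn=8, ζ=1.
Critically damped (ζ = 1)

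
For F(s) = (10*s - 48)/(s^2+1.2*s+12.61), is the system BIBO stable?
Denominator: s^2 + 1.2*s + 12.61. Poles: -0.6 + 3.5j, -0.6 - 3.5j. All Re(p)<0: Yes (stable)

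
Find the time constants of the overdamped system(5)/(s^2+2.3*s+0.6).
Overdamped: real poles at -2, -0.3. τ = -1/pole → τ₁ = 0.5, τ₂ = 3.333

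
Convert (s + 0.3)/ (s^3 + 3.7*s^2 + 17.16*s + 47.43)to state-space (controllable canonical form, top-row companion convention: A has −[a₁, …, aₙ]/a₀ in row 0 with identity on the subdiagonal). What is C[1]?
Reachable canonical form: C = numerator coefficients (right-aligned, zero-padded to length n).
num = s + 0.3, C = [[0, 1, 0.3]].
C[1] = 1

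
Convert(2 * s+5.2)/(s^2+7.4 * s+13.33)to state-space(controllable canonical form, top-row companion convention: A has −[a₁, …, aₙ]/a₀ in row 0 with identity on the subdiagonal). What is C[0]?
Reachable canonical form: C = numerator coefficients (right-aligned, zero-padded to length n).
num = 2*s + 5.2, C = [[2, 5.2]].
C[0] = 2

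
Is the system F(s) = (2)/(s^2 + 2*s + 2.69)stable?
Denominator: s^2 + 2*s + 2.69. Poles: -1 + 1.3j, -1 - 1.3j. All Re(p)<0: Yes (stable)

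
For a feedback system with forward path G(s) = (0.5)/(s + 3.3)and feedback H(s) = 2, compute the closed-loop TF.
Closed-loop T = G/(1+GH).
Numerator: G_num * H_den = 0.5.
Denominator: G_den * H_den + G_num * H_num = (s + 3.3) + (1) = s + 4.3.
T(s) = (0.5)/(s + 4.3)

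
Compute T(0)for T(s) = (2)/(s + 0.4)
DC gain = T(0) = num(0)/den(0) = 2/0.4 = 5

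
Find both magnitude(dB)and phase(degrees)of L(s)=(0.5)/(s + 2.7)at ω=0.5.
Substitute s = j*0.5: L(j0.5) = 0.179045 - 0.0331565j.
|L| = 20*log₁₀(sqrt(Re²+Im²)) = -14.79 dB.
∠L = atan2(Im, Re) = -10.49°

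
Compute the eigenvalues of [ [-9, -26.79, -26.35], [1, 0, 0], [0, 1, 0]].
Eigenvalues solve det(λI - A) = 0.
Characteristic polynomial: λ^3 + 9*λ^2 + 26.79*λ + 26.35 = 0.
Factor: (λ + 3.4)(λ + 3.1)(λ + 2.5) = 0.
Roots: -2.5, -3.1, -3.4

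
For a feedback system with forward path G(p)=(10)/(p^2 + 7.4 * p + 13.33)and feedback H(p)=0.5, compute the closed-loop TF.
Closed-loop T = G/(1+GH).
Numerator: G_num * H_den = 10.
Denominator: G_den * H_den + G_num * H_num = (p^2 + 7.4*p + 13.33) + (5) = p^2 + 7.4*p + 18.33.
T(p) = (10)/(p^2 + 7.4*p + 18.33)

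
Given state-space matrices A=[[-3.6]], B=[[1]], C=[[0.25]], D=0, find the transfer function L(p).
L(p) = C(pI - A)⁻¹B + D.
Characteristic polynomial det(pI - A) = p + 3.6.
Numerator from C·adj(pI-A)·B + D·det(pI-A) = 0.25.
L(p) = (0.25)/(p + 3.6)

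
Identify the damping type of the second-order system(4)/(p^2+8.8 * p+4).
Standard form: ωn²/(p²+2ζωn·p+ωn²) gives ωn=2, ζ=2.2.
Overdamped (ζ = 2.2 > 1)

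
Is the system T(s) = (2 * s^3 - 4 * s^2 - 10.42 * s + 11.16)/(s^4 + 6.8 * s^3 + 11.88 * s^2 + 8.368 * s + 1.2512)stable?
Denominator: s^4 + 6.8*s^3 + 11.88*s^2 + 8.368*s + 1.2512 = (s + 0.2)(s + 4.6)(s^2 + 2*s + 1.36). Poles: -0.2, -1 + 0.6j, -1 - 0.6j, -4.6. All Re(p)<0: Yes (stable)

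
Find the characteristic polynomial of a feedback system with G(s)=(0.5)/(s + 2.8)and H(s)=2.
Characteristic poly = G_den * H_den + G_num * H_num = (s + 2.8) + (1) = s + 3.8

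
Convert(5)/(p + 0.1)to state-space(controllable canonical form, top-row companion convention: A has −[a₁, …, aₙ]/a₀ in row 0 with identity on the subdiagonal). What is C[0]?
Reachable canonical form: C = numerator coefficients (right-aligned, zero-padded to length n).
num = 5, C = [[5]].
C[0] = 5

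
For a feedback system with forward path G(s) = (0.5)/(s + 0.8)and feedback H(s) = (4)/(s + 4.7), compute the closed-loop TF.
Closed-loop T = G/(1+GH).
Numerator: G_num * H_den = 0.5*s + 2.35.
Denominator: G_den * H_den + G_num * H_num = (s^2 + 5.5*s + 3.76) + (2) = s^2 + 5.5*s + 5.76.
T(s) = (0.5*s + 2.35)/(s^2 + 5.5*s + 5.76)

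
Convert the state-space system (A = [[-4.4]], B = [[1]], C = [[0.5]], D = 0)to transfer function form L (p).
L(p) = C(pI - A)⁻¹B + D.
Characteristic polynomial det(pI - A) = p + 4.4.
Numerator from C·adj(pI-A)·B + D·det(pI-A) = 0.5.
L(p) = (0.5)/(p + 4.4)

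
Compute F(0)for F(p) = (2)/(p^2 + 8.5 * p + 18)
DC gain = F(0) = num(0)/den(0) = 2/18 = 0.1111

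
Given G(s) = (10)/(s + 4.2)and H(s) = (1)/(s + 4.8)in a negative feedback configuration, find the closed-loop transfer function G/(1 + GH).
Closed-loop T = G/(1+GH).
Numerator: G_num * H_den = 10*s + 48.
Denominator: G_den * H_den + G_num * H_num = (s^2 + 9*s + 20.16) + (10) = s^2 + 9*s + 30.16.
T(s) = (10*s + 48)/(s^2 + 9*s + 30.16)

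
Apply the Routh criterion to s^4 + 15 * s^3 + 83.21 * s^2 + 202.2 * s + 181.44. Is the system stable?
Routh array:
s^4: [1, 83.21, 181.44]; s^3: [15, 202.2]; s^2: [69.73, 181.44]; s^1: [163.169]; s^0: [181.44]
First column: [1, 15, 69.73, 163.169, 181.44]. Sign changes = 0.
Yes, stable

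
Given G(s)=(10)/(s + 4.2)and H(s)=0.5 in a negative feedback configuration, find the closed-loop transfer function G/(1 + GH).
Closed-loop T = G/(1+GH).
Numerator: G_num * H_den = 10.
Denominator: G_den * H_den + G_num * H_num = (s + 4.2) + (5) = s + 9.2.
T(s) = (10)/(s + 9.2)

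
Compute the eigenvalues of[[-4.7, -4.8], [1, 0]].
Eigenvalues solve det(λI - A) = 0.
Characteristic polynomial: λ^2 + 4.7*λ + 4.8 = 0.
Factor: (λ + 3.2)(λ + 1.5) = 0.
Roots: -1.5, -3.2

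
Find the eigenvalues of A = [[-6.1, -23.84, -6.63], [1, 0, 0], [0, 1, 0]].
Eigenvalues solve det(λI - A) = 0.
Characteristic polynomial: λ^3 + 6.1*λ^2 + 23.84*λ + 6.63 = 0.
Factor: (λ + 0.3)(λ^2 + 5.8*λ + 22.1) = 0.
Roots: -0.3, -2.9 + 3.7j, -2.9 - 3.7j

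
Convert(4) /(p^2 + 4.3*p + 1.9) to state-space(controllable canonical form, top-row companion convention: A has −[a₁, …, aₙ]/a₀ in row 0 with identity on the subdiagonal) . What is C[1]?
Reachable canonical form: C = numerator coefficients (right-aligned, zero-padded to length n).
num = 4, C = [[0, 4]].
C[1] = 4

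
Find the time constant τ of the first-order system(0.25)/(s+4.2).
First-order system: τ = -1/pole. Pole = -4.2. τ = -1/(-4.2) = 0.2381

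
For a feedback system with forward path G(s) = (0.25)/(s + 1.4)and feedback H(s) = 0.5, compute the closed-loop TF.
Closed-loop T = G/(1+GH).
Numerator: G_num * H_den = 0.25.
Denominator: G_den * H_den + G_num * H_num = (s + 1.4) + (0.125) = s + 1.525.
T(s) = (0.25)/(s + 1.525)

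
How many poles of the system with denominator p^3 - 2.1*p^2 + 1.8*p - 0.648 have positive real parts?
p^3 - 2.1*p^2 + 1.8*p - 0.648 = (p - 0.9)(p^2 - 1.2*p + 0.72). Poles: 0.6 + 0.6j, 0.6 - 0.6j, 0.9. RHP poles (Re>0): 3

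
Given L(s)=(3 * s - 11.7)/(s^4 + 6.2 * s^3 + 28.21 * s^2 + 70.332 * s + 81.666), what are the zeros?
Set numerator = 0: 3*s - 11.7 = 0 → Zeros: 3.9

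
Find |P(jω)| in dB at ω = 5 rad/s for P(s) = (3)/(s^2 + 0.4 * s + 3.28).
Substitute s = j*5: P(j5) = -0.13696 - 0.0126114j.
|P(j5)| = sqrt(Re² + Im²) = 0.1375.
20*log₁₀(0.1375) = -17.23 dB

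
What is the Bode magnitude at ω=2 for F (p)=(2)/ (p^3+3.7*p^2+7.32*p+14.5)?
Substitute p = j*2: F(j2) = -0.0135809 - 0.300591j.
|F(j2)| = sqrt(Re² + Im²) = 0.3009.
20*log₁₀(0.3009) = -10.43 dB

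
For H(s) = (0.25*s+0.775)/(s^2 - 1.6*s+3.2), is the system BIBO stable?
Denominator: s^2 - 1.6*s + 3.2. Poles: 0.8 + 1.6j, 0.8 - 1.6j. All Re(p)<0: No (unstable)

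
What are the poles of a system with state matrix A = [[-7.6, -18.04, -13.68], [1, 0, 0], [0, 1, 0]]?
Eigenvalues solve det(λI - A) = 0.
Characteristic polynomial: λ^3 + 7.6*λ^2 + 18.04*λ + 13.68 = 0.
Factor: (λ + 1.8)(λ + 3.8)(λ + 2) = 0.
Roots: -1.8, -2, -3.8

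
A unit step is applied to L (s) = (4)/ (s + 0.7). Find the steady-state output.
FVT: lim_{t→∞} y(t) = lim_{s→0} s*Y(s) where Y(s) = L(s)/s.
= lim_{s→0} L(s) = L(0) = num(0)/den(0) = 4/0.7 = 5.714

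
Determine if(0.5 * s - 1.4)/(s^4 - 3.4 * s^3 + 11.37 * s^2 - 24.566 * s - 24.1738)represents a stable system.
Denominator: s^4 - 3.4*s^3 + 11.37*s^2 - 24.566*s - 24.1738 = (s - 3.1)(s + 0.7)(s^2 - s + 11.14). Poles: -0.7, 0.5 + 3.3j, 0.5 - 3.3j, 3.1. All Re(p)<0: No (unstable)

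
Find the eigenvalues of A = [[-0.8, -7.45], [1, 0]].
Eigenvalues solve det(λI - A) = 0.
Characteristic polynomial: λ^2 + 0.8*λ + 7.45 = 0.
Roots: -0.4 + 2.7j, -0.4 - 2.7j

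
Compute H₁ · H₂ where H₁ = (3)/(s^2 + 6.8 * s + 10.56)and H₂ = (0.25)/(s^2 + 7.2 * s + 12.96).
Series: H = H₁ · H₂ = (n₁·n₂)/(d₁·d₂).
Num: n₁·n₂ = 0.75. Den: d₁·d₂ = s^4 + 14*s^3 + 72.48*s^2 + 164.16*s + 136.8576.
H(s) = (0.75)/(s^4 + 14*s^3 + 72.48*s^2 + 164.16*s + 136.8576)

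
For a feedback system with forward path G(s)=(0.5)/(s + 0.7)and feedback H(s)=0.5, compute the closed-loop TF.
Closed-loop T = G/(1+GH).
Numerator: G_num * H_den = 0.5.
Denominator: G_den * H_den + G_num * H_num = (s + 0.7) + (0.25) = s + 0.95.
T(s) = (0.5)/(s + 0.95)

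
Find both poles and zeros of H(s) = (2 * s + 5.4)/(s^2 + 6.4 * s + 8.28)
Set denominator = 0: s^2 + 6.4*s + 8.28 = (s + 1.8)(s + 4.6) = 0 → Poles: -1.8, -4.6
Set numerator = 0: 2*s + 5.4 = 0 → Zeros: -2.7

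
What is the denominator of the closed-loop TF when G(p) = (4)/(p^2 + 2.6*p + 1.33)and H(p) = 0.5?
Characteristic poly = G_den * H_den + G_num * H_num = (p^2 + 2.6*p + 1.33) + (2) = p^2 + 2.6*p + 3.33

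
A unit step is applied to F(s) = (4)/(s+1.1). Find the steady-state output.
FVT: lim_{t→∞} y(t) = lim_{s→0} s*Y(s) where Y(s) = F(s)/s.
= lim_{s→0} F(s) = F(0) = num(0)/den(0) = 4/1.1 = 3.636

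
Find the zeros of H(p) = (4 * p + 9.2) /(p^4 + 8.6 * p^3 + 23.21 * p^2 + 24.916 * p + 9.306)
Set numerator = 0: 4*p + 9.2 = 0 → Zeros: -2.3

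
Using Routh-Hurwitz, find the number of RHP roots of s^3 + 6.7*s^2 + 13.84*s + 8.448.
Routh array:
s^3: [1, 13.84]; s^2: [6.7, 8.448]; s^1: [12.5791]; s^0: [8.448]
First column: [1, 6.7, 12.5791, 8.448]. Sign changes = RHP roots = 0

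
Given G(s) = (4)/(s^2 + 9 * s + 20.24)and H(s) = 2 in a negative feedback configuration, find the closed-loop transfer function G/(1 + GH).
Closed-loop T = G/(1+GH).
Numerator: G_num * H_den = 4.
Denominator: G_den * H_den + G_num * H_num = (s^2 + 9*s + 20.24) + (8) = s^2 + 9*s + 28.24.
T(s) = (4)/(s^2 + 9*s + 28.24)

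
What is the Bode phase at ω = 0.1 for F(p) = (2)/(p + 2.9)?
Substitute p = j*0.1: F(j0.1) = 0.688836 - 0.023753j.
∠F(j0.1) = atan2(Im, Re) = atan2(-0.023753, 0.688836) = -1.97°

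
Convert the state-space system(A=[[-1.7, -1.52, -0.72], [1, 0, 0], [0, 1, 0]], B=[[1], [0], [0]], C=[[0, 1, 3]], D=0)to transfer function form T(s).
T(s) = C(sI - A)⁻¹B + D.
Characteristic polynomial det(sI - A) = s^3 + 1.7*s^2 + 1.52*s + 0.72.
Numerator from C·adj(sI-A)·B + D·det(sI-A) = s + 3.
T(s) = (s + 3)/(s^3 + 1.7*s^2 + 1.52*s + 0.72)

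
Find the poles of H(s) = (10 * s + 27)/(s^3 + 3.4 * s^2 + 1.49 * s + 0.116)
Set denominator = 0: s^3 + 3.4*s^2 + 1.49*s + 0.116 = (s + 2.9)(s + 0.4)(s + 0.1) = 0 → Poles: -0.1, -0.4, -2.9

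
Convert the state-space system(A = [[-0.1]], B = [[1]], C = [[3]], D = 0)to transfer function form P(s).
P(s) = C(sI - A)⁻¹B + D.
Characteristic polynomial det(sI - A) = s + 0.1.
Numerator from C·adj(sI-A)·B + D·det(sI-A) = 3.
P(s) = (3)/(s + 0.1)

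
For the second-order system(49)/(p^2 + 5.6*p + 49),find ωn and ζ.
Standard form: ωn²/(p²+2ζωn·p+ωn²).
const=49=ωn² → ωn=7, p coeff=5.6=2ζωn → ζ=0.4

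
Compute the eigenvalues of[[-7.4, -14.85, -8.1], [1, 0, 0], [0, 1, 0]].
Eigenvalues solve det(λI - A) = 0.
Characteristic polynomial: λ^3 + 7.4*λ^2 + 14.85*λ + 8.1 = 0.
Factor: (λ + 4.5)(λ + 0.9)(λ + 2) = 0.
Roots: -0.9, -2, -4.5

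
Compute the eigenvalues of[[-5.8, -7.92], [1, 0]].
Eigenvalues solve det(λI - A) = 0.
Characteristic polynomial: λ^2 + 5.8*λ + 7.92 = 0.
Factor: (λ + 2.2)(λ + 3.6) = 0.
Roots: -2.2, -3.6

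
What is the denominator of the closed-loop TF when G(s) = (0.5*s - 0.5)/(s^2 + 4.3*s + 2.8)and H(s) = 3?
Characteristic poly = G_den * H_den + G_num * H_num = (s^2 + 4.3*s + 2.8) + (1.5*s - 1.5) = s^2 + 5.8*s + 1.3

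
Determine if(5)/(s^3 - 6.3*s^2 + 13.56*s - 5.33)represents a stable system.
Denominator: s^3 - 6.3*s^2 + 13.56*s - 5.33 = (s - 0.5)(s^2 - 5.8*s + 10.66). Poles: 0.5, 2.9 + 1.5j, 2.9 - 1.5j. All Re(p)<0: No (unstable)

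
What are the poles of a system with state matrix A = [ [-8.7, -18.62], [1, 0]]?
Eigenvalues solve det(λI - A) = 0.
Characteristic polynomial: λ^2 + 8.7*λ + 18.62 = 0.
Factor: (λ + 4.9)(λ + 3.8) = 0.
Roots: -3.8, -4.9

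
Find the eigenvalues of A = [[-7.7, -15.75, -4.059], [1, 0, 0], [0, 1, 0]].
Eigenvalues solve det(λI - A) = 0.
Characteristic polynomial: λ^3 + 7.7*λ^2 + 15.75*λ + 4.059 = 0.
Factor: (λ + 4.1)(λ + 0.3)(λ + 3.3) = 0.
Roots: -0.3, -3.3, -4.1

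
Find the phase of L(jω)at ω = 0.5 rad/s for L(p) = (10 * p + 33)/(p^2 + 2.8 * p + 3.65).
Substitute p = j*0.5: L(j0.5) = 8.81657 - 2.15976j.
∠L(j0.5) = atan2(Im, Re) = atan2(-2.15976, 8.81657) = -13.76°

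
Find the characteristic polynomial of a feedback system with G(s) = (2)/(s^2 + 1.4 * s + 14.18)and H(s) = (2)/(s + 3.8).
Characteristic poly = G_den * H_den + G_num * H_num = (s^3 + 5.2*s^2 + 19.5*s + 53.884) + (4) = s^3 + 5.2*s^2 + 19.5*s + 57.884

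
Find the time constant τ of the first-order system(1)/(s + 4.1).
First-order system: τ = -1/pole. Pole = -4.1. τ = -1/(-4.1) = 0.2439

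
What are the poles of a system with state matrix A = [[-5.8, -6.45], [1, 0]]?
Eigenvalues solve det(λI - A) = 0.
Characteristic polynomial: λ^2 + 5.8*λ + 6.45 = 0.
Factor: (λ + 1.5)(λ + 4.3) = 0.
Roots: -1.5, -4.3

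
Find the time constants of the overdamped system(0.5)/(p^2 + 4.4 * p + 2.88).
Overdamped: real poles at -3.6, -0.8. τ = -1/pole → τ₁ = 0.2778, τ₂ = 1.25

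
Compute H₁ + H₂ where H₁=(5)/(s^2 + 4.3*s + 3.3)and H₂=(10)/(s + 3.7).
Parallel: H = H₁ + H₂ = (n₁·d₂ + n₂·d₁)/(d₁·d₂).
n₁·d₂ = 5*s + 18.5. n₂·d₁ = 10*s^2 + 43*s + 33. Sum = 10*s^2 + 48*s + 51.5. d₁·d₂ = s^3 + 8*s^2 + 19.21*s + 12.21.
H(s) = (10*s^2 + 48*s + 51.5)/(s^3 + 8*s^2 + 19.21*s + 12.21)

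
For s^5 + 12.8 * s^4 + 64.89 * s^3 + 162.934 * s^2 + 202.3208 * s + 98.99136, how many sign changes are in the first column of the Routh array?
Routh array:
s^5: [1, 64.89, 202.3208]; s^4: [12.8, 162.934, 98.99136]; s^3: [52.1608, 194.5871]; s^2: [115.183, 98.99136]; s^1: [149.759]; s^0: [98.99136]
First column: [1, 12.8, 52.1608, 115.183, 149.759, 98.99136]. Sign changes = 0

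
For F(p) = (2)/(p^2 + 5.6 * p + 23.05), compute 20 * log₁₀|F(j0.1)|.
Substitute p = j*0.1: F(j0.1) = 0.0867543 - 0.00210861j.
|F(j0.1)| = sqrt(Re² + Im²) = 0.08678.
20*log₁₀(0.08678) = -21.23 dB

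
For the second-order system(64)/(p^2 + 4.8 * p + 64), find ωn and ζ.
Standard form: ωn²/(p²+2ζωn·p+ωn²).
const=64=ωn² → ωn=8, p coeff=4.8=2ζωn → ζ=0.3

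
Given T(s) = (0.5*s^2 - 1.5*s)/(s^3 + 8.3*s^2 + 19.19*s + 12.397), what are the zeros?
Set numerator = 0: 0.5*s^2 - 1.5*s = 0.5*s(s - 3) = 0 → Zeros: 0, 3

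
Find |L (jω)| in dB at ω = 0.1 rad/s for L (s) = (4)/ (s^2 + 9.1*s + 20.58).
Substitute s = j*0.1: L(j0.1) = 0.194078 - 0.00858586j.
|L(j0.1)| = sqrt(Re² + Im²) = 0.1943.
20*log₁₀(0.1943) = -14.23 dB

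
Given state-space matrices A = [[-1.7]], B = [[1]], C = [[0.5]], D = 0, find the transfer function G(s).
G(s) = C(sI - A)⁻¹B + D.
Characteristic polynomial det(sI - A) = s + 1.7.
Numerator from C·adj(sI-A)·B + D·det(sI-A) = 0.5.
G(s) = (0.5)/(s + 1.7)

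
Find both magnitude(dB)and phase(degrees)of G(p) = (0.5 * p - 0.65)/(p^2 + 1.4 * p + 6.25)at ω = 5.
Substitute p = j*5: G(j5) = 0.0741145 - 0.105664j.
|G| = 20*log₁₀(sqrt(Re²+Im²)) = -17.78 dB.
∠G = atan2(Im, Re) = -54.95°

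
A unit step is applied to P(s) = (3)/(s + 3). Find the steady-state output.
FVT: lim_{t→∞} y(t) = lim_{s→0} s*Y(s) where Y(s) = P(s)/s.
= lim_{s→0} P(s) = P(0) = num(0)/den(0) = 3/3 = 1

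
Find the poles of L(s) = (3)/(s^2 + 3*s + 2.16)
Set denominator = 0: s^2 + 3*s + 2.16 = (s + 1.2)(s + 1.8) = 0 → Poles: -1.2, -1.8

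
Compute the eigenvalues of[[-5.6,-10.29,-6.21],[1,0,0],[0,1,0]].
Eigenvalues solve det(λI - A) = 0.
Characteristic polynomial: λ^3 + 5.6*λ^2 + 10.29*λ + 6.21 = 0.
Factor: (λ + 1.8)(λ + 2.3)(λ + 1.5) = 0.
Roots: -1.5, -1.8, -2.3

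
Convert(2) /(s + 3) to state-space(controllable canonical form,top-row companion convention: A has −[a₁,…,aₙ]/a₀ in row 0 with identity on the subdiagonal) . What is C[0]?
Reachable canonical form: C = numerator coefficients (right-aligned, zero-padded to length n).
num = 2, C = [[2]].
C[0] = 2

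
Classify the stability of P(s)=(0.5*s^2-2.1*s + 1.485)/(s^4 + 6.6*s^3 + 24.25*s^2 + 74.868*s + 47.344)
Denominator: s^4 + 6.6*s^3 + 24.25*s^2 + 74.868*s + 47.344 = (s + 4.4)(s + 0.8)(s^2 + 1.4*s + 13.45). Poles: -0.7 + 3.6j, -0.7 - 3.6j, -0.8, -4.4. Stable (all poles in LHP)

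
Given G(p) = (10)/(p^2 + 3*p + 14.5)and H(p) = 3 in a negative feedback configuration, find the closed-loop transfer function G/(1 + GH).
Closed-loop T = G/(1+GH).
Numerator: G_num * H_den = 10.
Denominator: G_den * H_den + G_num * H_num = (p^2 + 3*p + 14.5) + (30) = p^2 + 3*p + 44.5.
T(p) = (10)/(p^2 + 3*p + 44.5)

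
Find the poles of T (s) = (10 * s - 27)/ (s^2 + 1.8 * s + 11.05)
Set denominator = 0: s^2 + 1.8*s + 11.05 = 0 → Poles: -0.9 + 3.2j, -0.9 - 3.2j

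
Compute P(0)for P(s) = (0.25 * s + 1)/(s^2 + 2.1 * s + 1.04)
DC gain = P(0) = num(0)/den(0) = 1/1.04 = 0.9615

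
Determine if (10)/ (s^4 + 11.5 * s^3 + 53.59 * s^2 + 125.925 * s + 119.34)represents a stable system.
Denominator: s^4 + 11.5*s^3 + 53.59*s^2 + 125.925*s + 119.34 = (s + 4.5)(s + 2.4)(s^2 + 4.6*s + 11.05). Poles: -2.3 + 2.4j, -2.3 - 2.4j, -2.4, -4.5. All Re(p)<0: Yes (stable)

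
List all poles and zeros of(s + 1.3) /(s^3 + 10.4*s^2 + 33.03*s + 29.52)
Set denominator = 0: s^3 + 10.4*s^2 + 33.03*s + 29.52 = (s + 4.1)(s + 1.5)(s + 4.8) = 0 → Poles: -1.5, -4.1, -4.8
Set numerator = 0: s + 1.3 = 0 → Zeros: -1.3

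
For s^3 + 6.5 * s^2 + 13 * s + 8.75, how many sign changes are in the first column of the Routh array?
Routh array:
s^3: [1, 13]; s^2: [6.5, 8.75]; s^1: [11.6538]; s^0: [8.75]
First column: [1, 6.5, 11.6538, 8.75]. Sign changes = 0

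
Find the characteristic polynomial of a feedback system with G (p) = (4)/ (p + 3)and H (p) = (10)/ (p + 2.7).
Characteristic poly = G_den * H_den + G_num * H_num = (p^2 + 5.7*p + 8.1) + (40) = p^2 + 5.7*p + 48.1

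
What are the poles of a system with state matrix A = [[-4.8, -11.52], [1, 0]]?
Eigenvalues solve det(λI - A) = 0.
Characteristic polynomial: λ^2 + 4.8*λ + 11.52 = 0.
Roots: -2.4 + 2.4j, -2.4 - 2.4j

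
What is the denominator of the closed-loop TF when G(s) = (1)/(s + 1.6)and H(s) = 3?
Characteristic poly = G_den * H_den + G_num * H_num = (s + 1.6) + (3) = s + 4.6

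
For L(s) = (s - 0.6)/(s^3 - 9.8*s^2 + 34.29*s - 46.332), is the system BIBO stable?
Denominator: s^3 - 9.8*s^2 + 34.29*s - 46.332 = (s - 4.4)(s^2 - 5.4*s + 10.53). Poles: 2.7 + 1.8j, 2.7 - 1.8j, 4.4. All Re(p)<0: No (unstable)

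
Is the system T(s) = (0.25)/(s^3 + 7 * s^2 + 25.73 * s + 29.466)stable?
Denominator: s^3 + 7*s^2 + 25.73*s + 29.466 = (s + 1.8)(s^2 + 5.2*s + 16.37). Poles: -1.8, -2.6 + 3.1j, -2.6 - 3.1j. All Re(p)<0: Yes (stable)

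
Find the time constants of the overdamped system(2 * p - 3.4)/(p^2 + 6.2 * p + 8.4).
Overdamped: real poles at -2, -4.2. τ = -1/pole → τ₁ = 0.5, τ₂ = 0.2381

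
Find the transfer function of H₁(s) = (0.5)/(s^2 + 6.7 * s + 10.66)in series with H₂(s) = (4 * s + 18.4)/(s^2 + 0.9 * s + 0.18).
Series: H = H₁ · H₂ = (n₁·n₂)/(d₁·d₂).
Num: n₁·n₂ = 2*s + 9.2. Den: d₁·d₂ = s^4 + 7.6*s^3 + 16.87*s^2 + 10.8*s + 1.9188.
H(s) = (2*s + 9.2)/(s^4 + 7.6*s^3 + 16.87*s^2 + 10.8*s + 1.9188)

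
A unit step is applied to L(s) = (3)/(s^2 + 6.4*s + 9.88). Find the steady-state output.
FVT: lim_{t→∞} y(t) = lim_{s→0} s*Y(s) where Y(s) = L(s)/s.
= lim_{s→0} L(s) = L(0) = num(0)/den(0) = 3/9.88 = 0.3036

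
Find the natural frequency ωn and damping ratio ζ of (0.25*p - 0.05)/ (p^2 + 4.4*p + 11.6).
Underdamped: complex pole -2.2 + 2.6j. ωn = |pole| = 3.406, ζ = -Re(pole)/ωn = 0.6459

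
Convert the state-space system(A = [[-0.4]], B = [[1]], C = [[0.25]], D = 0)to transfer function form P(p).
P(p) = C(pI - A)⁻¹B + D.
Characteristic polynomial det(pI - A) = p + 0.4.
Numerator from C·adj(pI-A)·B + D·det(pI-A) = 0.25.
P(p) = (0.25)/(p + 0.4)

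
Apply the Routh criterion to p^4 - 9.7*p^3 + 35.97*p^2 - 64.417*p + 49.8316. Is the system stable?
Routh array:
p^4: [1, 35.97, 49.8316]; p^3: [-9.7, -64.417]; p^2: [29.3291, 49.8316]; p^1: [-47.9362]; p^0: [49.8316]
First column: [1, -9.7, 29.3291, -47.9362, 49.8316]. Sign changes = 4.
No, unstable (4 RHP root(s))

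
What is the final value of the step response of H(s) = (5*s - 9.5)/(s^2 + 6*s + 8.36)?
FVT: lim_{t→∞} y(t) = lim_{s→0} s*Y(s) where Y(s) = H(s)/s.
= lim_{s→0} H(s) = H(0) = num(0)/den(0) = -9.5/8.36 = -1.136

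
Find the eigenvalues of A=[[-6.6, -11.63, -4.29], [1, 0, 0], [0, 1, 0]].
Eigenvalues solve det(λI - A) = 0.
Characteristic polynomial: λ^3 + 6.6*λ^2 + 11.63*λ + 4.29 = 0.
Factor: (λ + 0.5)(λ + 3.9)(λ + 2.2) = 0.
Roots: -0.5, -2.2, -3.9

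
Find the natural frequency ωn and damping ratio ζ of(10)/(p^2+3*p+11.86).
Underdamped: complex pole -1.5 + 3.1j. ωn = |pole| = 3.444, ζ = -Re(pole)/ωn = 0.4356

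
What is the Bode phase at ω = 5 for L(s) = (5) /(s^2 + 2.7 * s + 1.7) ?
Substitute s = j*5: L(j5) = -0.160659 - 0.0930855j.
∠L(j5) = atan2(Im, Re) = atan2(-0.0930855, -0.160659) = -149.91°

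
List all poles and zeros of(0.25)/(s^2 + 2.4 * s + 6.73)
Set denominator = 0: s^2 + 2.4*s + 6.73 = 0 → Poles: -1.2 + 2.3j, -1.2 - 2.3j
Numerator is a nonzero constant (0.25) → Zeros: none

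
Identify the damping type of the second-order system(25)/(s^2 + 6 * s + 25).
Standard form: ωn²/(s²+2ζωn·s+ωn²) gives ωn=5, ζ=0.6.
Underdamped (ζ = 0.6 < 1)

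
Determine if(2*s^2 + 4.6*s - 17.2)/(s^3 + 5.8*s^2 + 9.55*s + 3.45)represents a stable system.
Denominator: s^3 + 5.8*s^2 + 9.55*s + 3.45 = (s + 3)(s + 2.3)(s + 0.5). Poles: -0.5, -2.3, -3. All Re(p)<0: Yes (stable)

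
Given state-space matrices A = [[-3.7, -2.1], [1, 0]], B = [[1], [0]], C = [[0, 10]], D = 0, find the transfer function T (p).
T(p) = C(pI - A)⁻¹B + D.
Characteristic polynomial det(pI - A) = p^2 + 3.7*p + 2.1.
Numerator from C·adj(pI-A)·B + D·det(pI-A) = 10.
T(p) = (10)/(p^2 + 3.7*p + 2.1)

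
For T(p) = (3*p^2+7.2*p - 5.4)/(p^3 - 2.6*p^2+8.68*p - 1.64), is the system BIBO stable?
Denominator: p^3 - 2.6*p^2 + 8.68*p - 1.64 = (p - 0.2)(p^2 - 2.4*p + 8.2). Poles: 0.2, 1.2 + 2.6j, 1.2 - 2.6j. All Re(p)<0: No (unstable)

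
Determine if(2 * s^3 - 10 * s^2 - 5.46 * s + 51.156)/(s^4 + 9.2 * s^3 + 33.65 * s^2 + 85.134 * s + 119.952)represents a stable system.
Denominator: s^4 + 9.2*s^3 + 33.65*s^2 + 85.134*s + 119.952 = (s + 3)(s + 4.8)(s^2 + 1.4*s + 8.33). Poles: -0.7 + 2.8j, -0.7 - 2.8j, -3, -4.8. All Re(p)<0: Yes (stable)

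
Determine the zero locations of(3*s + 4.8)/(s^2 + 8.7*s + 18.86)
Set numerator = 0: 3*s + 4.8 = 0 → Zeros: -1.6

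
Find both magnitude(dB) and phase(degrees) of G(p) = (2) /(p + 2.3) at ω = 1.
Substitute p = j*1: G(j1) = 0.73132 - 0.317965j.
|G| = 20*log₁₀(sqrt(Re²+Im²)) = -1.97 dB.
∠G = atan2(Im, Re) = -23.50°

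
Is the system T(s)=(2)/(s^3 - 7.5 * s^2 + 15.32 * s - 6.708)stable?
Denominator: s^3 - 7.5*s^2 + 15.32*s - 6.708 = (s - 0.6)(s - 4.3)(s - 2.6). Poles: 0.6, 2.6, 4.3. All Re(p)<0: No (unstable)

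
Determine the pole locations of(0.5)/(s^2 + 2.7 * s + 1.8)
Set denominator = 0: s^2 + 2.7*s + 1.8 = (s + 1.5)(s + 1.2) = 0 → Poles: -1.2, -1.5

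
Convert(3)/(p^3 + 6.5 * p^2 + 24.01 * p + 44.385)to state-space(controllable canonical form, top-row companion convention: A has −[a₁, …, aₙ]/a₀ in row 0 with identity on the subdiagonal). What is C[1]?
Reachable canonical form: C = numerator coefficients (right-aligned, zero-padded to length n).
num = 3, C = [[0, 0, 3]].
C[1] = 0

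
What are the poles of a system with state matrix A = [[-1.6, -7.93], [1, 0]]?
Eigenvalues solve det(λI - A) = 0.
Characteristic polynomial: λ^2 + 1.6*λ + 7.93 = 0.
Roots: -0.8 + 2.7j, -0.8 - 2.7j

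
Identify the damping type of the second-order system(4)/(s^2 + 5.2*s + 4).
Standard form: ωn²/(s²+2ζωn·s+ωn²) gives ωn=2, ζ=1.3.
Overdamped (ζ = 1.3 > 1)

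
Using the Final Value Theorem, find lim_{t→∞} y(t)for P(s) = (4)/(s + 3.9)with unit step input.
FVT: lim_{t→∞} y(t) = lim_{s→0} s*Y(s) where Y(s) = P(s)/s.
= lim_{s→0} P(s) = P(0) = num(0)/den(0) = 4/3.9 = 1.026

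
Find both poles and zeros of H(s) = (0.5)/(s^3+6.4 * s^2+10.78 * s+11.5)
Set denominator = 0: s^3 + 6.4*s^2 + 10.78*s + 11.5 = (s + 4.6)(s^2 + 1.8*s + 2.5) = 0 → Poles: -0.9 + 1.3j, -0.9 - 1.3j, -4.6
Numerator is a nonzero constant (0.5) → Zeros: none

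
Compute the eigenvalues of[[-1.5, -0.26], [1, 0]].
Eigenvalues solve det(λI - A) = 0.
Characteristic polynomial: λ^2 + 1.5*λ + 0.26 = 0.
Factor: (λ + 1.3)(λ + 0.2) = 0.
Roots: -0.2, -1.3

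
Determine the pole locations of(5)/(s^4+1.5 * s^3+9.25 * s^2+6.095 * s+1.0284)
Set denominator = 0: s^4 + 1.5*s^3 + 9.25*s^2 + 6.095*s + 1.0284 = (s + 0.3)(s + 0.4)(s^2 + 0.8*s + 8.57) = 0 → Poles: -0.3, -0.4, -0.4 + 2.9j, -0.4 - 2.9j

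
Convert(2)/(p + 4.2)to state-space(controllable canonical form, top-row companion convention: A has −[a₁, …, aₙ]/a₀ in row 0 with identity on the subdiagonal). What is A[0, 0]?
Reachable canonical form for den = p + 4.2: top row of A = -[a₁,a₂,...,aₙ]/a₀, ones on the subdiagonal, zeros elsewhere.
A = [[-4.2]].
A[0,0] = -4.2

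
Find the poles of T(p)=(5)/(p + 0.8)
Set denominator = 0: p + 0.8 = 0 → Poles: -0.8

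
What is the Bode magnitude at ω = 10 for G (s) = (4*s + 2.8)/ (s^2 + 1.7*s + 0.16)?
Substitute s = j*10: G(j10) = 0.0390413 - 0.393993j.
|G(j10)| = sqrt(Re² + Im²) = 0.3959.
20*log₁₀(0.3959) = -8.05 dB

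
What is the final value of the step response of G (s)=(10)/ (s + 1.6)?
FVT: lim_{t→∞} y(t) = lim_{s→0} s*Y(s) where Y(s) = G(s)/s.
= lim_{s→0} G(s) = G(0) = num(0)/den(0) = 10/1.6 = 6.25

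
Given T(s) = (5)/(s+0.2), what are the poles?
Set denominator = 0: s + 0.2 = 0 → Poles: -0.2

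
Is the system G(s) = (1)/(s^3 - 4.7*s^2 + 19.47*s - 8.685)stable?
Denominator: s^3 - 4.7*s^2 + 19.47*s - 8.685 = (s - 0.5)(s^2 - 4.2*s + 17.37). Poles: 0.5, 2.1 + 3.6j, 2.1 - 3.6j. All Re(p)<0: No (unstable)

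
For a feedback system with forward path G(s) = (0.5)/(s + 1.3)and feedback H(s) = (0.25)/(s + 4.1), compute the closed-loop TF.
Closed-loop T = G/(1+GH).
Numerator: G_num * H_den = 0.5*s + 2.05.
Denominator: G_den * H_den + G_num * H_num = (s^2 + 5.4*s + 5.33) + (0.125) = s^2 + 5.4*s + 5.455.
T(s) = (0.5*s + 2.05)/(s^2 + 5.4*s + 5.455)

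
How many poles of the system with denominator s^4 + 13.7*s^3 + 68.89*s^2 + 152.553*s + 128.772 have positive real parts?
s^4 + 13.7*s^3 + 68.89*s^2 + 152.553*s + 128.772 = (s + 4.9)(s + 4)(s^2 + 4.8*s + 6.57). Poles: -2.4 + 0.9j, -2.4 - 0.9j, -4, -4.9. RHP poles (Re>0): 0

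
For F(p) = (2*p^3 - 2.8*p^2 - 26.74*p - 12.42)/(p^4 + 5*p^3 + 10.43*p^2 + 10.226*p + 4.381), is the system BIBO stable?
Denominator: p^4 + 5*p^3 + 10.43*p^2 + 10.226*p + 4.381 = (p^2 + 3.2*p + 3.37)(p^2 + 1.8*p + 1.3). Poles: -0.9 + 0.7j, -0.9 - 0.7j, -1.6 + 0.9j, -1.6 - 0.9j. All Re(p)<0: Yes (stable)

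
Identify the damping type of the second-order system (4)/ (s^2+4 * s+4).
Standard form: ωn²/(s²+2ζωn·s+ωn²) gives ωn=2, ζ=1.
Critically damped (ζ = 1)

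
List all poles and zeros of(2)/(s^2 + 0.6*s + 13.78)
Set denominator = 0: s^2 + 0.6*s + 13.78 = 0 → Poles: -0.3 + 3.7j, -0.3 - 3.7j
Numerator is a nonzero constant (2) → Zeros: none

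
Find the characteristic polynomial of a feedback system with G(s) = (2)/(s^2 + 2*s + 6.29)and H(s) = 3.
Characteristic poly = G_den * H_den + G_num * H_num = (s^2 + 2*s + 6.29) + (6) = s^2 + 2*s + 12.29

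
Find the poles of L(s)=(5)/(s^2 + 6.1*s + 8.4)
Set denominator = 0: s^2 + 6.1*s + 8.4 = (s + 2.1)(s + 4) = 0 → Poles: -2.1, -4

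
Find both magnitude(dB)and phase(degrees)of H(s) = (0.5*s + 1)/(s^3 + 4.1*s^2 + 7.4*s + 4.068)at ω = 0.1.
Substitute s = j*0.1: H(j0.1) = 0.242438 - 0.0320739j.
|H| = 20*log₁₀(sqrt(Re²+Im²)) = -12.23 dB.
∠H = atan2(Im, Re) = -7.54°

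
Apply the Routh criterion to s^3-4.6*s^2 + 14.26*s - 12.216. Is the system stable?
Routh array:
s^3: [1, 14.26]; s^2: [-4.6, -12.216]; s^1: [11.6043]; s^0: [-12.216]
First column: [1, -4.6, 11.6043, -12.216]. Sign changes = 3.
No, unstable (3 RHP root(s))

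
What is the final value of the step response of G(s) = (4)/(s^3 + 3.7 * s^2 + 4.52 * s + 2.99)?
FVT: lim_{t→∞} y(t) = lim_{s→0} s*Y(s) where Y(s) = G(s)/s.
= lim_{s→0} G(s) = G(0) = num(0)/den(0) = 4/2.99 = 1.338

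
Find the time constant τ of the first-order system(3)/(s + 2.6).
First-order system: τ = -1/pole. Pole = -2.6. τ = -1/(-2.6) = 0.3846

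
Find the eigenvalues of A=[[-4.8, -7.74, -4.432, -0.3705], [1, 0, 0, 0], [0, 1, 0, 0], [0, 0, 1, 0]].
Eigenvalues solve det(λI - A) = 0.
Characteristic polynomial: λ^4 + 4.8*λ^3 + 7.74*λ^2 + 4.432*λ + 0.3705 = 0.
Factor: (λ + 1.3)(λ + 0.1)(λ + 1.5)(λ + 1.9) = 0.
Roots: -0.1, -1.3, -1.5, -1.9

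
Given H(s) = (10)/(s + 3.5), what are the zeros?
Numerator is a nonzero constant (10) → Zeros: none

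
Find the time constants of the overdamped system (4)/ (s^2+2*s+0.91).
Overdamped: real poles at -1.3, -0.7. τ = -1/pole → τ₁ = 0.7692, τ₂ = 1.429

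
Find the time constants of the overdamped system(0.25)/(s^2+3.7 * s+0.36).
Overdamped: real poles at -3.6, -0.1. τ = -1/pole → τ₁ = 0.2778, τ₂ = 10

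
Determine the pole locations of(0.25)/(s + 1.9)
Set denominator = 0: s + 1.9 = 0 → Poles: -1.9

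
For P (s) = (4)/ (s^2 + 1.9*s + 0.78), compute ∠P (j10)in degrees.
Substitute s = j*10: P(j10) = -0.0388884 - 0.00744689j.
∠P(j10) = atan2(Im, Re) = atan2(-0.00744689, -0.0388884) = -169.16°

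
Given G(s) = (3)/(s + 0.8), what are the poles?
Set denominator = 0: s + 0.8 = 0 → Poles: -0.8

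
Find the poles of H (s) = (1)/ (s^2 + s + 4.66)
Set denominator = 0: s^2 + s + 4.66 = 0 → Poles: -0.5 + 2.1j, -0.5 - 2.1j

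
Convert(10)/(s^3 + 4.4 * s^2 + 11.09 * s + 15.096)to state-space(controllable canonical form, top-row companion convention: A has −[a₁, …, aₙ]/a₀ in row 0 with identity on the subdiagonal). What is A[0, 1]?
Reachable canonical form for den = s^3 + 4.4*s^2 + 11.09*s + 15.096: top row of A = -[a₁,a₂,...,aₙ]/a₀, ones on the subdiagonal, zeros elsewhere.
A = [[-4.4, -11.09, -15.096], [1, 0, 0], [0, 1, 0]].
A[0,1] = -11.09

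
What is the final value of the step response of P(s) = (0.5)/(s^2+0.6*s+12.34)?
FVT: lim_{t→∞} y(t) = lim_{s→0} s*Y(s) where Y(s) = P(s)/s.
= lim_{s→0} P(s) = P(0) = num(0)/den(0) = 0.5/12.34 = 0.04052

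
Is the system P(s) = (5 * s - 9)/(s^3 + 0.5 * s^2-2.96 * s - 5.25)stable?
Denominator: s^3 + 0.5*s^2 - 2.96*s - 5.25 = (s - 2.1)(s^2 + 2.6*s + 2.5). Poles: -1.3 + 0.9j, -1.3 - 0.9j, 2.1. All Re(p)<0: No (unstable)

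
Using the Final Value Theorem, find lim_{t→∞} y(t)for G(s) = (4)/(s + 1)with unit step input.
FVT: lim_{t→∞} y(t) = lim_{s→0} s*Y(s) where Y(s) = G(s)/s.
= lim_{s→0} G(s) = G(0) = num(0)/den(0) = 4/1 = 4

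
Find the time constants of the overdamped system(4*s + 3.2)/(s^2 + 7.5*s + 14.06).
Overdamped: real poles at -3.7, -3.8. τ = -1/pole → τ₁ = 0.2703, τ₂ = 0.2632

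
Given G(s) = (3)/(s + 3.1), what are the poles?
Set denominator = 0: s + 3.1 = 0 → Poles: -3.1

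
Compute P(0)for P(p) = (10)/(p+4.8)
DC gain = P(0) = num(0)/den(0) = 10/4.8 = 2.083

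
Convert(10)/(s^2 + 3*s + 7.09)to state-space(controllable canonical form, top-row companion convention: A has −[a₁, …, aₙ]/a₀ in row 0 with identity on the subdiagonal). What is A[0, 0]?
Reachable canonical form for den = s^2 + 3*s + 7.09: top row of A = -[a₁,a₂,...,aₙ]/a₀, ones on the subdiagonal, zeros elsewhere.
A = [[-3, -7.09], [1, 0]].
A[0,0] = -3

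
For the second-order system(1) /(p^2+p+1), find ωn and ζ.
Standard form: ωn²/(p²+2ζωn·p+ωn²).
const=1=ωn² → ωn=1, p coeff=1=2ζωn → ζ=0.5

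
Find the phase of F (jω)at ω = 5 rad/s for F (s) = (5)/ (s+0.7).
Substitute s = j*5: F(j5) = 0.137309 - 0.980777j.
∠F(j5) = atan2(Im, Re) = atan2(-0.980777, 0.137309) = -82.03°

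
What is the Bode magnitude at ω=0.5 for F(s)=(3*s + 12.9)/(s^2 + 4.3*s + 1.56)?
Substitute s = j*0.5: F(j0.5) = 3.17483 - 4.06557j.
|F(j0.5)| = sqrt(Re² + Im²) = 5.158.
20*log₁₀(5.158) = 14.25 dB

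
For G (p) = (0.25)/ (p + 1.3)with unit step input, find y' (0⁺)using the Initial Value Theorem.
IVT: y'(0⁺) = lim_{p→∞} p²·Y(p) = lim_{p→∞} p·G(p).
deg(num) = 0, deg(den) = 1, relative degree = 1, so p·G(p) → (leading num)/(leading den) = 0.25/1 = 0.25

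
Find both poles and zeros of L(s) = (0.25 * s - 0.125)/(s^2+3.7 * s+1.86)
Set denominator = 0: s^2 + 3.7*s + 1.86 = (s + 0.6)(s + 3.1) = 0 → Poles: -0.6, -3.1
Set numerator = 0: 0.25*s - 0.125 = 0 → Zeros: 0.5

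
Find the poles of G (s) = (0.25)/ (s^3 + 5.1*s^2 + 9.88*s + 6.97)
Set denominator = 0: s^3 + 5.1*s^2 + 9.88*s + 6.97 = (s + 1.7)(s^2 + 3.4*s + 4.1) = 0 → Poles: -1.7, -1.7 + 1.1j, -1.7 - 1.1j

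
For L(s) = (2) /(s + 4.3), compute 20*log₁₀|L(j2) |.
Substitute s = j*2: L(j2) = 0.382392 - 0.177857j.
|L(j2)| = sqrt(Re² + Im²) = 0.4217.
20*log₁₀(0.4217) = -7.50 dB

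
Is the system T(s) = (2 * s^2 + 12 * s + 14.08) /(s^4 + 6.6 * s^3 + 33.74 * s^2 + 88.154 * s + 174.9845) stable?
Denominator: s^4 + 6.6*s^3 + 33.74*s^2 + 88.154*s + 174.9845 = (s^2 + 1.4*s + 13.45)(s^2 + 5.2*s + 13.01). Poles: -0.7 + 3.6j, -0.7 - 3.6j, -2.6 + 2.5j, -2.6 - 2.5j. All Re(p)<0: Yes (stable)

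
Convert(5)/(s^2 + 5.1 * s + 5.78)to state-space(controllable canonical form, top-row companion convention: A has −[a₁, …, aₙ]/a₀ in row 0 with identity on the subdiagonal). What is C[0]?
Reachable canonical form: C = numerator coefficients (right-aligned, zero-padded to length n).
num = 5, C = [[0, 5]].
C[0] = 0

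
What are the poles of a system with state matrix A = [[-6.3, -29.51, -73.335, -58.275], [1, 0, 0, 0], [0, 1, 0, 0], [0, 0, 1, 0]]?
Eigenvalues solve det(λI - A) = 0.
Characteristic polynomial: λ^4 + 6.3*λ^3 + 29.51*λ^2 + 73.335*λ + 58.275 = 0.
Factor: (λ + 2.5)(λ + 1.4)(λ^2 + 2.4*λ + 16.65) = 0.
Roots: -1.2 + 3.9j, -1.2 - 3.9j, -1.4, -2.5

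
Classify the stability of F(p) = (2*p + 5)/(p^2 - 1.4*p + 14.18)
Denominator: p^2 - 1.4*p + 14.18. Poles: 0.7 + 3.7j, 0.7 - 3.7j. Unstable (2 pole(s) in RHP)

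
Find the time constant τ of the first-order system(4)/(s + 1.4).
First-order system: τ = -1/pole. Pole = -1.4. τ = -1/(-1.4) = 0.7143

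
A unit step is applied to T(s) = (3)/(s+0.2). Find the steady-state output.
FVT: lim_{t→∞} y(t) = lim_{s→0} s*Y(s) where Y(s) = T(s)/s.
= lim_{s→0} T(s) = T(0) = num(0)/den(0) = 3/0.2 = 15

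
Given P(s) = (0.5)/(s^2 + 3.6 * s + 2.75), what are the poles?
Set denominator = 0: s^2 + 3.6*s + 2.75 = (s + 2.5)(s + 1.1) = 0 → Poles: -1.1, -2.5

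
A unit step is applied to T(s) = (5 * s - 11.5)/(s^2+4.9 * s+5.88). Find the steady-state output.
FVT: lim_{t→∞} y(t) = lim_{s→0} s*Y(s) where Y(s) = T(s)/s.
= lim_{s→0} T(s) = T(0) = num(0)/den(0) = -11.5/5.88 = -1.956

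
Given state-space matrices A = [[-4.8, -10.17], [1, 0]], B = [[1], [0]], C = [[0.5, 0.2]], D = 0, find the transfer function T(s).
T(s) = C(sI - A)⁻¹B + D.
Characteristic polynomial det(sI - A) = s^2 + 4.8*s + 10.17.
Numerator from C·adj(sI-A)·B + D·det(sI-A) = 0.5*s + 0.2.
T(s) = (0.5*s + 0.2)/(s^2 + 4.8*s + 10.17)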